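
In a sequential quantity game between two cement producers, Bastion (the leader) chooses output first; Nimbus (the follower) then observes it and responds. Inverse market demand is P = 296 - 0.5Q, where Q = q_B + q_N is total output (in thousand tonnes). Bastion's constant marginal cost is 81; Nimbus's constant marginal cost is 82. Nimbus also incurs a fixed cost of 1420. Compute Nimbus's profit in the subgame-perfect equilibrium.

4198

Solve by backward induction. Given q_B, the follower Nimbus maximises π_N = (296 - (1/2)q_B - (1/2)q_N)q_N - 82q_N.
Setting the follower's marginal profit to zero, 214 - (1/2)q_B - q_N = 0, i.e. q_N = (214 - (1/2)q_B).
The leader anticipates this reaction. Substituting into P = 296 - 0.5Q gives P = 189 - (1/4)q_B, so π_B = (189 - (1/4)q_B)q_B - 81q_B.
Leader FOC: 108 - (1/2)q_B = 0, so q_B = 216.
Then q_N = (214 - (1/2)·216) = 106.
Price P = 296 - (1/2)·322 = 135.
Nimbus's profit: (135 - 82)·106 - 1420 = 4198.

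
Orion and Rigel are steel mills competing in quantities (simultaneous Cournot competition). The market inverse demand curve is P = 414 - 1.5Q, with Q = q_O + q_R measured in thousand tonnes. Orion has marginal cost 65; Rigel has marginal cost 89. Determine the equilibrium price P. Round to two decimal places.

189.33

Orion's profit: π_O = (414 - 1.5Q)q_O - (65q_O). Setting ∂π_O/∂q_O = 0: 349 - 3q_O - (3/2)(q_R) = 0.
Rigel's first-order condition: 325 - 3q_R - (3/2)(q_O) = 0.
So q_O = (349 - (3/2)q_R)/3 and q_R = (325 - (3/2)q_O)/3.
Substituting one into the other gives q_O = 746/9 and q_R = 602/9.
Total output Q = 1348/9, so price P = 414 - (3/2)·(1348/9) = 568/3.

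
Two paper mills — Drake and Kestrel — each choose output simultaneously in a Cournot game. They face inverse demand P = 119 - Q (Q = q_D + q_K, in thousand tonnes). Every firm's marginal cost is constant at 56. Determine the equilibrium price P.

Each firm earns π_i = (119 - Q)q_i - 56q_i.
Setting ∂π_i/∂q_i = 0 with rivals' quantities fixed: 63 - 2q_i - q_j = 0.
With identical firms every q_j equals q_i, so q_j = q_i and 63 = 3q_i, giving q_i = 21.
Total output Q = 42, so price P = 119 - 42 = 77.

77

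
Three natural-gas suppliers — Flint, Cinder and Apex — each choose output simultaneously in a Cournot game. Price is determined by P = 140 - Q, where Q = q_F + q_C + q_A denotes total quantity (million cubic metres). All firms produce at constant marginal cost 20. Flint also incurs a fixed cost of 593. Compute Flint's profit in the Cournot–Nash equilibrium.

Each firm earns π_i = (140 - Q)q_i - 20q_i.
Setting ∂π_i/∂q_i = 0 with rivals' quantities fixed: 120 - 2q_i - Σ_{j≠i} q_j = 0.
By symmetry each firm produces the same amount; substituting Σ_{j≠i} q_j = 2q_i yields q_i = 120/4 = 30.
Price P = 140 - 90 = 50.
Flint's profit: (50 - 20)·30 - 593 = 307.

307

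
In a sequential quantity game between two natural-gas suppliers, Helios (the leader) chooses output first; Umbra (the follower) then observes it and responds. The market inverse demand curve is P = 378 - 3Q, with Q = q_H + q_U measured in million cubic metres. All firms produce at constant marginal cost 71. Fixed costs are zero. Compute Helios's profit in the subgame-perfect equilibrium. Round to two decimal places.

3927.04

Solve by backward induction. Given q_H, the follower Umbra maximises π_U = (378 - 3q_H - 3q_U)q_U - 71q_U.
Follower FOC: 307 - 3q_H - 6q_U = 0, so q_U(q_H) = (307 - 3q_H)/6.
The leader anticipates this reaction. Substituting into P = 378 - 3Q gives P = 449/2 - (3/2)q_H, so π_H = (449/2 - (3/2)q_H)q_H - 71q_H.
Leader FOC: 307/2 - 3q_H = 0, so q_H = 307/6.
Then q_U = (307 - 3·(307/6))/6 = 307/12.
Price P = 378 - 3·(307/4) = 591/4.
Helios's profit: (591/4 - 71)·(307/6) = 3927.0417.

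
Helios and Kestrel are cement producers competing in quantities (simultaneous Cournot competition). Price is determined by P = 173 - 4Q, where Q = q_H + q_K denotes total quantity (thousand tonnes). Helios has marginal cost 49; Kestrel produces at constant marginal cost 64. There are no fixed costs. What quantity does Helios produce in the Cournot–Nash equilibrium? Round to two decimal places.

Helios's profit: π_H = (173 - 4Q)q_H - (49q_H). Setting ∂π_H/∂q_H = 0: 124 - 8q_H - 4(q_K) = 0.
Kestrel's profit: π_K = (173 - 4Q)q_K - (64q_K). Setting ∂π_K/∂q_K = 0: 109 - 8q_K - 4(q_H) = 0.
Best responses: q_H = (124 - 4q_K)/8, q_K = (109 - 4q_H)/8.
Solving the pair: q_H = 139/12, q_K = 47/6.

11.58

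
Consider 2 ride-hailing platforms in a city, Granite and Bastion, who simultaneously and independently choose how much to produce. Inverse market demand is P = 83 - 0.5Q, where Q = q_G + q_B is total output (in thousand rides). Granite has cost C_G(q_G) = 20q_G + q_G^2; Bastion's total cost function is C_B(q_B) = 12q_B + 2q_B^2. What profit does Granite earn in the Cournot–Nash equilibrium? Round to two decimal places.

538.61

Granite's profit: π_G = (83 - 0.5Q)q_G - (20q_G + q_G²). Setting ∂π_G/∂q_G = 0: 63 - 3q_G - (1/2)(q_B) = 0.
Bastion's profit: π_B = (83 - 0.5Q)q_B - (12q_B + 2q_B²). Setting ∂π_B/∂q_B = 0: 71 - 5q_B - (1/2)(q_G) = 0.
Best responses: q_G = (63 - (1/2)q_B)/3, q_B = (71 - (1/2)q_G)/5.
Substituting one into the other gives q_G = 1118/59 and q_B = 726/59.
Price P = 83 - (1/2)·(1844/59) = 67.3729.
Granite's profit: 67.3729·(1118/59) - 20·(1118/59) - (1118/59)² = 538.6056.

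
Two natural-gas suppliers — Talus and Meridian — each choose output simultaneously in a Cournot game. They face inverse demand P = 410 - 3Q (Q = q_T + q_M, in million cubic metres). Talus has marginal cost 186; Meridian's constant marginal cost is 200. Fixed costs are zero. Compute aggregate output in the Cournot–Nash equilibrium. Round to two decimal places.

48.22

Talus's profit: π_T = (410 - 3Q)q_T - (186q_T). Setting ∂π_T/∂q_T = 0: 224 - 6q_T - 3(q_M) = 0.
Meridian's profit: π_M = (410 - 3Q)q_M - (200q_M). Setting ∂π_M/∂q_M = 0: 210 - 6q_M - 3(q_T) = 0.
Best responses: q_T = (224 - 3q_M)/6, q_M = (210 - 3q_T)/6.
Solving the pair: q_T = 238/9, q_M = 196/9.
Total output Q = 238/9 + 196/9 = 434/9.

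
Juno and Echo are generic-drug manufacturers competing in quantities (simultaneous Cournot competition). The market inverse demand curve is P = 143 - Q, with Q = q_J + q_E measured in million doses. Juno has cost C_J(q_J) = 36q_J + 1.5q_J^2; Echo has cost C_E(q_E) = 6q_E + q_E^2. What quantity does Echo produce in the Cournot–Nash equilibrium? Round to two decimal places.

30.42

Juno's profit: π_J = (143 - Q)q_J - (36q_J + (3/2)q_J²). Setting ∂π_J/∂q_J = 0: 107 - 5q_J - (q_E) = 0.
Echo's first-order condition: 137 - 4q_E - (q_J) = 0.
Rearranging gives the reaction functions q_J = (107 - q_E)/5 and q_E = (137 - q_J)/4.
Solving the pair: q_J = 291/19, q_E = 578/19.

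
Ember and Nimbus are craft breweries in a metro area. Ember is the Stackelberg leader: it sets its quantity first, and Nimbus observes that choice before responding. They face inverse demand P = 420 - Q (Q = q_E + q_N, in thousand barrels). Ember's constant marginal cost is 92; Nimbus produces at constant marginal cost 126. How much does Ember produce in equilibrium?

181

The follower Nimbus best-responds to any q_E: π_N = (420 - Q)q_N - 126q_N.
∂π_N/∂q_N = 294 - q_E - 2q_N = 0 gives the reaction function q_N = (294 - q_E)/2.
Ember substitutes q_N(q_E) into its own profit: π_E = q_E(420 - q_E - (294 - q_E)/2) - 92q_E = (273 - (1/2)q_E)q_E - 92q_E.
The leader's first-order condition 181 - q_E = 0 yields q_E = 181.
Then q_N = (294 - 181)/2 = 113/2.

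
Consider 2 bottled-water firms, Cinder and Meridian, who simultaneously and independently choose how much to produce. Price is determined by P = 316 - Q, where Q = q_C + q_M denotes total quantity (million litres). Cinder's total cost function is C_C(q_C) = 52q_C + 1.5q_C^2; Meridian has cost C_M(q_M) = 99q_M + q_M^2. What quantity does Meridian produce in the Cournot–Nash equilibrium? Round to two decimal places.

43.21

Cinder's profit: π_C = (316 - Q)q_C - (52q_C + (3/2)q_C²). Setting ∂π_C/∂q_C = 0: 264 - 5q_C - (q_M) = 0.
Meridian's profit: π_M = (316 - Q)q_M - (99q_M + q_M²). Setting ∂π_M/∂q_M = 0: 217 - 4q_M - (q_C) = 0.
So q_C = (264 - q_M)/5 and q_M = (217 - q_C)/4.
Solving the pair: q_C = 839/19, q_M = 821/19.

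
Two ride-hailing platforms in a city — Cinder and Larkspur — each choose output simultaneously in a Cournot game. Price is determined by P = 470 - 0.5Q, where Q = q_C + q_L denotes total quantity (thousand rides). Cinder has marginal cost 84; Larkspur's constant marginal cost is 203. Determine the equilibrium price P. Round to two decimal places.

252.33

Cinder's profit: π_C = (470 - 0.5Q)q_C - (84q_C). Setting ∂π_C/∂q_C = 0: 386 - q_C - (1/2)(q_L) = 0.
Larkspur's first-order condition: 267 - q_L - (1/2)(q_C) = 0.
So q_C = (386 - (1/2)q_L) and q_L = (267 - (1/2)q_C).
Substituting one into the other gives q_C = 1010/3 and q_L = 296/3.
Total output Q = 1306/3, so price P = 470 - (1/2)·(1306/3) = 757/3.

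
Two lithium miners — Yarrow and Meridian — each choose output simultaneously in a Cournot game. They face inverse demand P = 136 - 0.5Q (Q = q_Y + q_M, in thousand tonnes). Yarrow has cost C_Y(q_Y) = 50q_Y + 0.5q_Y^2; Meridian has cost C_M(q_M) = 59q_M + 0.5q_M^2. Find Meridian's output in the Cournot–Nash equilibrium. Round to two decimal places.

29.60

Yarrow's profit: π_Y = (136 - 0.5Q)q_Y - (50q_Y + (1/2)q_Y²). Setting ∂π_Y/∂q_Y = 0: 86 - 2q_Y - (1/2)(q_M) = 0.
Meridian's profit: π_M = (136 - 0.5Q)q_M - (59q_M + (1/2)q_M²). Setting ∂π_M/∂q_M = 0: 77 - 2q_M - (1/2)(q_Y) = 0.
Rearranging gives the reaction functions q_Y = (86 - (1/2)q_M)/2 and q_M = (77 - (1/2)q_Y)/2.
Substituting one into the other gives q_Y = 178/5 and q_M = 148/5.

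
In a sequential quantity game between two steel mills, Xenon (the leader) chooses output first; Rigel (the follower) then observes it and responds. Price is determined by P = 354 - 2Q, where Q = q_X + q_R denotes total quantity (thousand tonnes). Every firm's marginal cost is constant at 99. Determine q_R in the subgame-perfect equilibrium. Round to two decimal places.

The follower Rigel best-responds to any q_X: π_R = (354 - 2Q)q_R - 99q_R.
∂π_R/∂q_R = 255 - 2q_X - 4q_R = 0 gives the reaction function q_R = (255 - 2q_X)/4.
Xenon substitutes q_R(q_X) into its own profit: π_X = q_X(354 - 2q_X - (255 - 2q_X)/2) - 99q_X = (453/2 - q_X)q_X - 99q_X.
Maximising: ∂π_X/∂q_X = 255/2 - 2q_X = 0, giving q_X = 255/4.
Then q_R = (255 - 2·(255/4))/4 = 255/8.

31.88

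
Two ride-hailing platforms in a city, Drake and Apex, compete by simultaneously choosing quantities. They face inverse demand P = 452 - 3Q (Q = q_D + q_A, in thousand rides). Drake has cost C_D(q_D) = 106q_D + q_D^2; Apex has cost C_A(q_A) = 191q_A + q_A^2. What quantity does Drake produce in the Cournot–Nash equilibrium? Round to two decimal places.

36.09

Drake's profit: π_D = (452 - 3Q)q_D - (106q_D + q_D²). Setting ∂π_D/∂q_D = 0: 346 - 8q_D - 3(q_A) = 0.
Apex's first-order condition: 261 - 8q_A - 3(q_D) = 0.
Best responses: q_D = (346 - 3q_A)/8, q_A = (261 - 3q_D)/8.
Substituting one into the other gives q_D = 397/11 and q_A = 210/11.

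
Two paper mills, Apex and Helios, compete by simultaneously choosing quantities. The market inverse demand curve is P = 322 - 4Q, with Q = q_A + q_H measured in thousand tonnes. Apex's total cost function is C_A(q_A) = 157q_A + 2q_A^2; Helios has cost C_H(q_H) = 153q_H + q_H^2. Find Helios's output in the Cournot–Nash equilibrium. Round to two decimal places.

13.15

Apex's profit: π_A = (322 - 4Q)q_A - (157q_A + 2q_A²). Setting ∂π_A/∂q_A = 0: 165 - 12q_A - 4(q_H) = 0.
Helios's first-order condition: 169 - 10q_H - 4(q_A) = 0.
So q_A = (165 - 4q_H)/12 and q_H = (169 - 4q_A)/10.
Solving the pair: q_A = 487/52, q_H = 171/13.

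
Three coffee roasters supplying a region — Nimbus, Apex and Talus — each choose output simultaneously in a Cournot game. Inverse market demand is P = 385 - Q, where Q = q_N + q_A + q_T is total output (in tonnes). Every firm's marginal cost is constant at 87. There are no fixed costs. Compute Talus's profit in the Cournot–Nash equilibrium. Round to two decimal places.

A representative firm's profit is π_i = q_i(385 - Q) - 87q_i.
Setting ∂π_i/∂q_i = 0 with rivals' quantities fixed: 298 - 2q_i - Σ_{j≠i} q_j = 0.
With identical firms every q_j equals q_i, so Σ_{j≠i} q_j = 2q_i and 298 = 4q_i, giving q_i = 149/2.
Price P = 385 - 447/2 = 323/2.
Talus's profit: (323/2 - 87)·(149/2) = 5550.2500.

5550.25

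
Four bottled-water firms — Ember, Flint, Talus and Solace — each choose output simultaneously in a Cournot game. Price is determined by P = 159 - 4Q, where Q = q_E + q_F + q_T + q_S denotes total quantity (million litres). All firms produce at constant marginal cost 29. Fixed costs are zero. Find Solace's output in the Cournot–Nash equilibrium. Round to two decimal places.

A representative firm's profit is π_i = q_i(159 - 4Q) - 29q_i.
Setting ∂π_i/∂q_i = 0 with rivals' quantities fixed: 130 - 8q_i - 4·Σ_{j≠i} q_j = 0.
With identical firms every q_j equals q_i, so Σ_{j≠i} q_j = 3q_i and 130 = 20q_i, giving q_i = 13/2.

6.50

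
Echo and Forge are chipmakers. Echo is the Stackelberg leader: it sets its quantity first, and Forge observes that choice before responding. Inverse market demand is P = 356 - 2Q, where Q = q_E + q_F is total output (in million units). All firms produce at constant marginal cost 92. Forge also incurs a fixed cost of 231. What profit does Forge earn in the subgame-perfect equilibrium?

1947

The follower Forge best-responds to any q_E: π_F = (356 - 2Q)q_F - 92q_F.
Follower FOC: 264 - 2q_E - 4q_F = 0, so q_F(q_E) = (264 - 2q_E)/4.
The leader anticipates this reaction. Substituting into P = 356 - 2Q gives P = 224 - q_E, so π_E = (224 - q_E)q_E - 92q_E.
Maximising: ∂π_E/∂q_E = 132 - 2q_E = 0, giving q_E = 66.
Then q_F = (264 - 2·66)/4 = 33.
Price P = 356 - 2·99 = 158.
Forge's profit: (158 - 92)·33 - 231 = 1947.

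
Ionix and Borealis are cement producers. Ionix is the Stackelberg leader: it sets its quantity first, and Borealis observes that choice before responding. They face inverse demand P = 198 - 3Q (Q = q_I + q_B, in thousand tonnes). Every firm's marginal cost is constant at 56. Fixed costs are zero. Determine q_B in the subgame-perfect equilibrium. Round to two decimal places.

Solve by backward induction. Given q_I, the follower Borealis maximises π_B = (198 - 3q_I - 3q_B)q_B - 56q_B.
Follower FOC: 142 - 3q_I - 6q_B = 0, so q_B(q_I) = (142 - 3q_I)/6.
The leader anticipates this reaction. Substituting into P = 198 - 3Q gives P = 127 - (3/2)q_I, so π_I = (127 - (3/2)q_I)q_I - 56q_I.
The leader's first-order condition 71 - 3q_I = 0 yields q_I = 71/3.
Then q_B = (142 - 3·(71/3))/6 = 71/6.

11.83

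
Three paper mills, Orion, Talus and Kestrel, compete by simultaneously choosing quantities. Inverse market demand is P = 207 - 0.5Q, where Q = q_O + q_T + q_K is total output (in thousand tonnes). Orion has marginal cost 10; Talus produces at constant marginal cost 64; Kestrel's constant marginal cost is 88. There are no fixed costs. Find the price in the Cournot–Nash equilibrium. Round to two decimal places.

Orion's profit: π_O = (207 - 0.5Q)q_O - (10q_O). Setting ∂π_O/∂q_O = 0: 197 - q_O - (1/2)(q_T + q_K) = 0.
Talus's profit: π_T = (207 - 0.5Q)q_T - (64q_T). Setting ∂π_T/∂q_T = 0: 143 - q_T - (1/2)(q_O + q_K) = 0.
Kestrel's first-order condition: 119 - q_K - (1/2)(q_O + q_T) = 0.
Summing all 3 equations gives 459 − 2Q = 0, hence Q = 459/2.
Back-substituting: q_O = (197 − 459/4)/(1/2) = 329/2, q_T = (143 − 459/4)/(1/2) = 113/2, q_K = (119 − 459/4)/(1/2) = 17/2.
Total output Q = 459/2, so price P = 207 - (1/2)·(459/2) = 369/4.

92.25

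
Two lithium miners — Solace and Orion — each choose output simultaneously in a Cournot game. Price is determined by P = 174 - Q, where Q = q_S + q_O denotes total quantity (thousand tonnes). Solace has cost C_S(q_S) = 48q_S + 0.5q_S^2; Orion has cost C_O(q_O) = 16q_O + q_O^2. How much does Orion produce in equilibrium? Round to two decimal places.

31.64

Solace's profit: π_S = (174 - Q)q_S - (48q_S + (1/2)q_S²). Setting ∂π_S/∂q_S = 0: 126 - 3q_S - (q_O) = 0.
Orion's first-order condition: 158 - 4q_O - (q_S) = 0.
Best responses: q_S = (126 - q_O)/3, q_O = (158 - q_S)/4.
Substituting one into the other gives q_S = 346/11 and q_O = 348/11.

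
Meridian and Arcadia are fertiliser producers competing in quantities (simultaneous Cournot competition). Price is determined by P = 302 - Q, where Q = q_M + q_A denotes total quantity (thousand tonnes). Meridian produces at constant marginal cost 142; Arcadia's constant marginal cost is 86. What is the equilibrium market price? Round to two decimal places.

Meridian's profit: π_M = (302 - Q)q_M - (142q_M). Setting ∂π_M/∂q_M = 0: 160 - 2q_M - (q_A) = 0.
Arcadia's first-order condition: 216 - 2q_A - (q_M) = 0.
So q_M = (160 - q_A)/2 and q_A = (216 - q_M)/2.
Solving the pair: q_M = 104/3, q_A = 272/3.
Total output Q = 376/3, so price P = 302 - 376/3 = 530/3.

176.67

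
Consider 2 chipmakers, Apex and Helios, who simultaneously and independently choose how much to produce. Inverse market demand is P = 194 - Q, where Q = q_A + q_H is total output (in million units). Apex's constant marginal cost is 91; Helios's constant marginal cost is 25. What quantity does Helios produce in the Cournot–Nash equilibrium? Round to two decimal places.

Apex's profit: π_A = (194 - Q)q_A - (91q_A). Setting ∂π_A/∂q_A = 0: 103 - 2q_A - (q_H) = 0.
Helios's profit: π_H = (194 - Q)q_H - (25q_H). Setting ∂π_H/∂q_H = 0: 169 - 2q_H - (q_A) = 0.
Rearranging gives the reaction functions q_A = (103 - q_H)/2 and q_H = (169 - q_A)/2.
Solving the pair: q_A = 37/3, q_H = 235/3.

78.33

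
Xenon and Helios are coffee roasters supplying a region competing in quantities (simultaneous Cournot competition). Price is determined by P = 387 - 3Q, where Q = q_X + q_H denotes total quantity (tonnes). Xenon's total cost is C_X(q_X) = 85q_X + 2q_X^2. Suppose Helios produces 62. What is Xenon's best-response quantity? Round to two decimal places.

With the rival's output fixed at 62, Xenon's profit is π_X = (387 - 3·62 - 3q_X)q_X - (85q_X + 2q_X²) = (201 - 3q_X)q_X - (85q_X + 2q_X²).
∂π_X/∂q_X = 116 - 10q_X = 0, so q_X = 58/5.

11.60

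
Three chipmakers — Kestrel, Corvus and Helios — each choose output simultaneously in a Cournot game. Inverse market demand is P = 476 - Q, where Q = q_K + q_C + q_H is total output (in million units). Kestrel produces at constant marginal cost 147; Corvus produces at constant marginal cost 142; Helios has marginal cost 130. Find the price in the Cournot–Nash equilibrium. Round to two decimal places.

Kestrel's profit: π_K = (476 - Q)q_K - (147q_K). Setting ∂π_K/∂q_K = 0: 329 - 2q_K - (q_C + q_H) = 0.
Corvus's profit: π_C = (476 - Q)q_C - (142q_C). Setting ∂π_C/∂q_C = 0: 334 - 2q_C - (q_K + q_H) = 0.
Helios's profit: π_H = (476 - Q)q_H - (130q_H). Setting ∂π_H/∂q_H = 0: 346 - 2q_H - (q_K + q_C) = 0.
Summing all 3 equations gives 1009 − 4Q = 0, hence Q = 1009/4.
Back-substituting: q_K = (329 − 1009/4) = 307/4, q_C = (334 − 1009/4) = 327/4, q_H = (346 − 1009/4) = 375/4.
Total output Q = 1009/4, so price P = 476 - 1009/4 = 895/4.

223.75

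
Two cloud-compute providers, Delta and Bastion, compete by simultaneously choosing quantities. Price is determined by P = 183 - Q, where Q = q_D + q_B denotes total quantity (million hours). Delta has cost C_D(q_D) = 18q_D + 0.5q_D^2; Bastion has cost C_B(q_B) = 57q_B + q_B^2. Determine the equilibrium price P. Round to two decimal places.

115.09

Delta's profit: π_D = (183 - Q)q_D - (18q_D + (1/2)q_D²). Setting ∂π_D/∂q_D = 0: 165 - 3q_D - (q_B) = 0.
Bastion's profit: π_B = (183 - Q)q_B - (57q_B + q_B²). Setting ∂π_B/∂q_B = 0: 126 - 4q_B - (q_D) = 0.
So q_D = (165 - q_B)/3 and q_B = (126 - q_D)/4.
Substituting one into the other gives q_D = 534/11 and q_B = 213/11.
Total output Q = 747/11, so price P = 183 - 747/11 = 1266/11.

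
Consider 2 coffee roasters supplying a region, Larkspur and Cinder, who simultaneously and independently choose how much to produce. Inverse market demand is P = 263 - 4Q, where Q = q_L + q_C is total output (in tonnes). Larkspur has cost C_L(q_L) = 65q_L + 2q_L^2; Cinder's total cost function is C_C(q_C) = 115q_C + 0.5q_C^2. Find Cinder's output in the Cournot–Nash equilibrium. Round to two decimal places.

Larkspur's profit: π_L = (263 - 4Q)q_L - (65q_L + 2q_L²). Setting ∂π_L/∂q_L = 0: 198 - 12q_L - 4(q_C) = 0.
Cinder's first-order condition: 148 - 9q_C - 4(q_L) = 0.
So q_L = (198 - 4q_C)/12 and q_C = (148 - 4q_L)/9.
Substituting one into the other gives q_L = 595/46 and q_C = 246/23.

10.70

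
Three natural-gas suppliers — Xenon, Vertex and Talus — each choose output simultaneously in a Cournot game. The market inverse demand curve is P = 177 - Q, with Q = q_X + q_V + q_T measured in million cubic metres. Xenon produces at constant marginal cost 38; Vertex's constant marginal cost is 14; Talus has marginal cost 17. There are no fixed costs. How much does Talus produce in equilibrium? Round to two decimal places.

44.50

Xenon's profit: π_X = (177 - Q)q_X - (38q_X). Setting ∂π_X/∂q_X = 0: 139 - 2q_X - (q_V + q_T) = 0.
Vertex's profit: π_V = (177 - Q)q_V - (14q_V). Setting ∂π_V/∂q_V = 0: 163 - 2q_V - (q_X + q_T) = 0.
Talus's profit: π_T = (177 - Q)q_T - (17q_T). Setting ∂π_T/∂q_T = 0: 160 - 2q_T - (q_X + q_V) = 0.
Summing all 3 equations gives 462 − 4Q = 0, hence Q = 231/2.
Back-substituting: q_X = (139 − 231/2) = 47/2, q_V = (163 − 231/2) = 95/2, q_T = (160 − 231/2) = 89/2.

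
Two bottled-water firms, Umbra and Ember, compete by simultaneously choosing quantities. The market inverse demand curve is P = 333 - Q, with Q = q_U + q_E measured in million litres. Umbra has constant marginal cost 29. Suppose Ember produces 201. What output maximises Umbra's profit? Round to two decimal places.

51.50

With the rival's output fixed at 201, Umbra's profit is π_U = (333 - 201 - q_U)q_U - (29q_U) = (132 - q_U)q_U - (29q_U).
∂π_U/∂q_U = 103 - 2q_U = 0, so q_U = 103/2.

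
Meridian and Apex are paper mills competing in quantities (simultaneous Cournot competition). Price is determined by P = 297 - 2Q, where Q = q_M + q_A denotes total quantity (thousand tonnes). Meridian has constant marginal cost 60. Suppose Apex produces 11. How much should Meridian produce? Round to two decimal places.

With the rival's output fixed at 11, Meridian's profit is π_M = (297 - 2·11 - 2q_M)q_M - (60q_M) = (275 - 2q_M)q_M - (60q_M).
∂π_M/∂q_M = 215 - 4q_M = 0, so q_M = 215/4.

53.75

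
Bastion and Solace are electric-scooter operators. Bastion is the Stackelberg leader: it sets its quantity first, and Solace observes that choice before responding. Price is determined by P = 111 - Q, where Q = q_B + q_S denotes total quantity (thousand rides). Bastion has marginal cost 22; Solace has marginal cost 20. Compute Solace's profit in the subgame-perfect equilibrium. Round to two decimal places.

The follower Solace best-responds to any q_B: π_S = (111 - Q)q_S - 20q_S.
∂π_S/∂q_S = 91 - q_B - 2q_S = 0 gives the reaction function q_S = (91 - q_B)/2.
The leader anticipates this reaction. Substituting into P = 111 - Q gives P = 131/2 - (1/2)q_B, so π_B = (131/2 - (1/2)q_B)q_B - 22q_B.
Maximising: ∂π_B/∂q_B = 87/2 - q_B = 0, giving q_B = 87/2.
Then q_S = (91 - 87/2)/2 = 95/4.
Price P = 111 - 269/4 = 175/4.
Solace's profit: (175/4 - 20)·(95/4) = 564.0625.

564.06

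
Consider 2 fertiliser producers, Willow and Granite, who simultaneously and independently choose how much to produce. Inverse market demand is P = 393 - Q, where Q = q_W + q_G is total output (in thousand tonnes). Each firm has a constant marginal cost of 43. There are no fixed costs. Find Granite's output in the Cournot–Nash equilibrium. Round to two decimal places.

A representative firm's profit is π_i = q_i(393 - Q) - 43q_i.
First-order condition (treating rivals' output as given): 350 - 2q_i - q_j = 0.
By symmetry each firm produces the same amount; substituting q_j = q_i yields q_i = 350/3.

116.67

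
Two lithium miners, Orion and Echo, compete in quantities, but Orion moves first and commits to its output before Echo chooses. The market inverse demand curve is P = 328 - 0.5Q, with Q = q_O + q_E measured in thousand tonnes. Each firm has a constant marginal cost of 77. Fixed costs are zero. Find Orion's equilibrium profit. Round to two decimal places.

Solve by backward induction. Given q_O, the follower Echo maximises π_E = (328 - (1/2)q_O - (1/2)q_E)q_E - 77q_E.
Follower FOC: 251 - (1/2)q_O - q_E = 0, so q_E(q_O) = (251 - (1/2)q_O).
Orion substitutes q_E(q_O) into its own profit: π_O = q_O(328 - (1/2)q_O - (251 - (1/2)q_O)/2) - 77q_O = (405/2 - (1/4)q_O)q_O - 77q_O.
Maximising: ∂π_O/∂q_O = 251/2 - (1/2)q_O = 0, giving q_O = 251.
Then q_E = (251 - (1/2)·251) = 251/2.
Price P = 328 - (1/2)·(753/2) = 559/4.
Orion's profit: (559/4 - 77)·251 = 15750.2500.

15750.25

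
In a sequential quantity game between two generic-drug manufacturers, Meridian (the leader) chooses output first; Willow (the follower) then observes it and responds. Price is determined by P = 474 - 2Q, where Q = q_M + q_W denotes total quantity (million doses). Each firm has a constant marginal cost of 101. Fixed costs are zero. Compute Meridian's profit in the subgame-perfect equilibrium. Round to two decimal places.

The follower Willow best-responds to any q_M: π_W = (474 - 2Q)q_W - 101q_W.
Setting the follower's marginal profit to zero, 373 - 2q_M - 4q_W = 0, i.e. q_W = (373 - 2q_M)/4.
The leader anticipates this reaction. Substituting into P = 474 - 2Q gives P = 575/2 - q_M, so π_M = (575/2 - q_M)q_M - 101q_M.
Leader FOC: 373/2 - 2q_M = 0, so q_M = 373/4.
Then q_W = (373 - 2·(373/4))/4 = 373/8.
Price P = 474 - 2·(1119/8) = 777/4.
Meridian's profit: (777/4 - 101)·(373/4) = 8695.5625.

8695.56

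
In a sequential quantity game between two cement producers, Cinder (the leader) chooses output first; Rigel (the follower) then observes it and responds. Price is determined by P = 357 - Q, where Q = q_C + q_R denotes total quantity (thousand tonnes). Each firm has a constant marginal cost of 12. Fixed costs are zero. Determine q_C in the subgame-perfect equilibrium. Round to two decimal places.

172.50

The follower Rigel best-responds to any q_C: π_R = (357 - Q)q_R - 12q_R.
Follower FOC: 345 - q_C - 2q_R = 0, so q_R(q_C) = (345 - q_C)/2.
The leader anticipates this reaction. Substituting into P = 357 - Q gives P = 369/2 - (1/2)q_C, so π_C = (369/2 - (1/2)q_C)q_C - 12q_C.
The leader's first-order condition 345/2 - q_C = 0 yields q_C = 345/2.
Then q_R = (345 - 345/2)/2 = 345/4.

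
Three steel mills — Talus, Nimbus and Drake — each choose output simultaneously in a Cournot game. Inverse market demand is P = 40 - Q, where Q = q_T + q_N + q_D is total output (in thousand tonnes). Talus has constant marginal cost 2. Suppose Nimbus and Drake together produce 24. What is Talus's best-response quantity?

With rivals' combined output fixed at 24, Talus's profit is π_T = (40 - 24 - q_T)q_T - (2q_T) = (16 - q_T)q_T - (2q_T).
∂π_T/∂q_T = 14 - 2q_T = 0, so q_T = 7.

7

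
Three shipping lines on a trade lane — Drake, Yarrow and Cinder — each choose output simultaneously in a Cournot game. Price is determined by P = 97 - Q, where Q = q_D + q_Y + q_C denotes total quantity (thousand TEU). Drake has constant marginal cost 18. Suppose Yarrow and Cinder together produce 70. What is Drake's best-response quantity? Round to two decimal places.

4.50

With rivals' combined output fixed at 70, Drake's profit is π_D = (97 - 70 - q_D)q_D - (18q_D) = (27 - q_D)q_D - (18q_D).
∂π_D/∂q_D = 9 - 2q_D = 0, so q_D = 9/2.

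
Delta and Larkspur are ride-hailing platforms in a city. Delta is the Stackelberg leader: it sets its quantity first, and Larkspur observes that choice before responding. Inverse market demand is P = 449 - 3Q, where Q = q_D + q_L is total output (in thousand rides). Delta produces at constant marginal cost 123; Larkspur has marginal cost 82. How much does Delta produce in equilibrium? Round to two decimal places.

Solve by backward induction. Given q_D, the follower Larkspur maximises π_L = (449 - 3q_D - 3q_L)q_L - 82q_L.
∂π_L/∂q_L = 367 - 3q_D - 6q_L = 0 gives the reaction function q_L = (367 - 3q_D)/6.
Delta substitutes q_L(q_D) into its own profit: π_D = q_D(449 - 3q_D - (367 - 3q_D)/2) - 123q_D = (531/2 - (3/2)q_D)q_D - 123q_D.
Leader FOC: 285/2 - 3q_D = 0, so q_D = 95/2.
Then q_L = (367 - 3·(95/2))/6 = 449/12.

47.50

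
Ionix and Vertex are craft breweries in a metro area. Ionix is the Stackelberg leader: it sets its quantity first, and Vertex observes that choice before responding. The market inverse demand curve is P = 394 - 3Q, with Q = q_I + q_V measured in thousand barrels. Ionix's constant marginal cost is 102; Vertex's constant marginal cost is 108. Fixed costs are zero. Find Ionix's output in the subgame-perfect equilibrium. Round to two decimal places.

Solve by backward induction. Given q_I, the follower Vertex maximises π_V = (394 - 3q_I - 3q_V)q_V - 108q_V.
Follower FOC: 286 - 3q_I - 6q_V = 0, so q_V(q_I) = (286 - 3q_I)/6.
The leader anticipates this reaction. Substituting into P = 394 - 3Q gives P = 251 - (3/2)q_I, so π_I = (251 - (3/2)q_I)q_I - 102q_I.
Leader FOC: 149 - 3q_I = 0, so q_I = 149/3.
Then q_V = (286 - 3·(149/3))/6 = 137/6.

49.67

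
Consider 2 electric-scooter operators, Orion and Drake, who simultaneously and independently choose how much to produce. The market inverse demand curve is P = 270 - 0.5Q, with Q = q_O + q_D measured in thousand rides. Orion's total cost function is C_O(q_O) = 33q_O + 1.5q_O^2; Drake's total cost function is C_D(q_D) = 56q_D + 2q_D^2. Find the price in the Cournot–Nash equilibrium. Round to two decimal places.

Orion's profit: π_O = (270 - 0.5Q)q_O - (33q_O + (3/2)q_O²). Setting ∂π_O/∂q_O = 0: 237 - 4q_O - (1/2)(q_D) = 0.
Drake's profit: π_D = (270 - 0.5Q)q_D - (56q_D + 2q_D²). Setting ∂π_D/∂q_D = 0: 214 - 5q_D - (1/2)(q_O) = 0.
Rearranging gives the reaction functions q_O = (237 - (1/2)q_D)/4 and q_D = (214 - (1/2)q_O)/5.
Solving the pair: q_O = 54.5823, q_D = 37.3418.
Total output Q = 91.9241, so price P = 270 - (1/2)·91.9241 = 224.0380.

224.04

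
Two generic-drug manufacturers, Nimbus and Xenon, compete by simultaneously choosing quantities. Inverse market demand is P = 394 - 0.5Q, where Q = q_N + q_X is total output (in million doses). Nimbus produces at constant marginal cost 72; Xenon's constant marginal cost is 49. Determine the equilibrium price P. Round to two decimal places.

171.67

Nimbus's profit: π_N = (394 - 0.5Q)q_N - (72q_N). Setting ∂π_N/∂q_N = 0: 322 - q_N - (1/2)(q_X) = 0.
Xenon's first-order condition: 345 - q_X - (1/2)(q_N) = 0.
Best responses: q_N = (322 - (1/2)q_X), q_X = (345 - (1/2)q_N).
Solving the pair: q_N = 598/3, q_X = 736/3.
Total output Q = 1334/3, so price P = 394 - (1/2)·(1334/3) = 515/3.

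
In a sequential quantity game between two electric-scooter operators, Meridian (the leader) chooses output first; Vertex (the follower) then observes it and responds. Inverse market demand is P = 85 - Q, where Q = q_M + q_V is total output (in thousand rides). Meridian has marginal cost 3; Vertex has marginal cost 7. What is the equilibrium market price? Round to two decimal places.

Solve by backward induction. Given q_M, the follower Vertex maximises π_V = (85 - q_M - q_V)q_V - 7q_V.
Follower FOC: 78 - q_M - 2q_V = 0, so q_V(q_M) = (78 - q_M)/2.
Meridian substitutes q_V(q_M) into its own profit: π_M = q_M(85 - q_M - (78 - q_M)/2) - 3q_M = (46 - (1/2)q_M)q_M - 3q_M.
Maximising: ∂π_M/∂q_M = 43 - q_M = 0, giving q_M = 43.
Then q_V = (78 - 43)/2 = 35/2.
Total output Q = 121/2, so price P = 85 - 121/2 = 49/2.

24.50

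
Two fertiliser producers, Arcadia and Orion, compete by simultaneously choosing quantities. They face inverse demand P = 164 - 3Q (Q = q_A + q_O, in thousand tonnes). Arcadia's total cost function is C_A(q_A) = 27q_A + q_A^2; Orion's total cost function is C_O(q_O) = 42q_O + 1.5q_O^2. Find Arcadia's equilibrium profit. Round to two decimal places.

757.56

Arcadia's profit: π_A = (164 - 3Q)q_A - (27q_A + q_A²). Setting ∂π_A/∂q_A = 0: 137 - 8q_A - 3(q_O) = 0.
Orion's profit: π_O = (164 - 3Q)q_O - (42q_O + (3/2)q_O²). Setting ∂π_O/∂q_O = 0: 122 - 9q_O - 3(q_A) = 0.
Best responses: q_A = (137 - 3q_O)/8, q_O = (122 - 3q_A)/9.
Substituting one into the other gives q_A = 289/21 and q_O = 565/63.
Price P = 164 - 3·(1432/63) = 95.8095.
Arcadia's profit: 95.8095·(289/21) - 27·(289/21) - (289/21)² = 757.5601.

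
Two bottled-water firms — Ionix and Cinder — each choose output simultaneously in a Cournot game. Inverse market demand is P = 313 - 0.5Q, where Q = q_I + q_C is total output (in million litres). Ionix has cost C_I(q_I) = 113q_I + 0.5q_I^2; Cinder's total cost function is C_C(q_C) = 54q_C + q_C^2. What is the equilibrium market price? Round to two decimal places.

235.74

Ionix's profit: π_I = (313 - 0.5Q)q_I - (113q_I + (1/2)q_I²). Setting ∂π_I/∂q_I = 0: 200 - 2q_I - (1/2)(q_C) = 0.
Cinder's profit: π_C = (313 - 0.5Q)q_C - (54q_C + q_C²). Setting ∂π_C/∂q_C = 0: 259 - 3q_C - (1/2)(q_I) = 0.
Rearranging gives the reaction functions q_I = (200 - (1/2)q_C)/2 and q_C = (259 - (1/2)q_I)/3.
Substituting one into the other gives q_I = 1882/23 and q_C = 1672/23.
Total output Q = 154.5217, so price P = 313 - (1/2)·154.5217 = 235.7391.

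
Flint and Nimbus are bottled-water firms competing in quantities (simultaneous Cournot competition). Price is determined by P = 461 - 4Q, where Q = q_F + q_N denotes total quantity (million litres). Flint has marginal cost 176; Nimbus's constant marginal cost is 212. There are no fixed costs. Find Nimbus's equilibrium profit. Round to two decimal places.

Flint's profit: π_F = (461 - 4Q)q_F - (176q_F). Setting ∂π_F/∂q_F = 0: 285 - 8q_F - 4(q_N) = 0.
Nimbus's first-order condition: 249 - 8q_N - 4(q_F) = 0.
Best responses: q_F = (285 - 4q_N)/8, q_N = (249 - 4q_F)/8.
Substituting one into the other gives q_F = 107/4 and q_N = 71/4.
Price P = 461 - 4·(89/2) = 283.
Nimbus's profit: (283 - 212)·(71/4) = 1260.2500.

1260.25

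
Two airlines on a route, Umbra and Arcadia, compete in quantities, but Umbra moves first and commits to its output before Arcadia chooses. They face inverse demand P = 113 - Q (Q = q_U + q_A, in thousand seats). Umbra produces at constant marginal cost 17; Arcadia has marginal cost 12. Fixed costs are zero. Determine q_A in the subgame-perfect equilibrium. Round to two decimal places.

Solve by backward induction. Given q_U, the follower Arcadia maximises π_A = (113 - q_U - q_A)q_A - 12q_A.
Setting the follower's marginal profit to zero, 101 - q_U - 2q_A = 0, i.e. q_A = (101 - q_U)/2.
Umbra substitutes q_A(q_U) into its own profit: π_U = q_U(113 - q_U - (101 - q_U)/2) - 17q_U = (125/2 - (1/2)q_U)q_U - 17q_U.
Maximising: ∂π_U/∂q_U = 91/2 - q_U = 0, giving q_U = 91/2.
Then q_A = (101 - 91/2)/2 = 111/4.

27.75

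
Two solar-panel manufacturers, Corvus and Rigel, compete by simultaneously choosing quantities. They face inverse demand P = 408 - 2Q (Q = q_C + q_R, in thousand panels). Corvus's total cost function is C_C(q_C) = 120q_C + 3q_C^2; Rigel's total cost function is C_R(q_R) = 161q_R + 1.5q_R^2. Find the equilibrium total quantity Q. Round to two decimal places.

51.76

Corvus's profit: π_C = (408 - 2Q)q_C - (120q_C + 3q_C²). Setting ∂π_C/∂q_C = 0: 288 - 10q_C - 2(q_R) = 0.
Rigel's first-order condition: 247 - 7q_R - 2(q_C) = 0.
Rearranging gives the reaction functions q_C = (288 - 2q_R)/10 and q_R = (247 - 2q_C)/7.
Substituting one into the other gives q_C = 761/33 and q_R = 947/33.
Total output Q = 761/33 + 947/33 = 1708/33.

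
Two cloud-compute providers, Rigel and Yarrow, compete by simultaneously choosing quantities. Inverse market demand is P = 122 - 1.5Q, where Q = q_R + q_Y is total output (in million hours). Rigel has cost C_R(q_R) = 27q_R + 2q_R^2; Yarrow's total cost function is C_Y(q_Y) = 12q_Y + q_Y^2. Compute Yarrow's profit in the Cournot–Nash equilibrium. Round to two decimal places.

917.79

Rigel's profit: π_R = (122 - 1.5Q)q_R - (27q_R + 2q_R²). Setting ∂π_R/∂q_R = 0: 95 - 7q_R - (3/2)(q_Y) = 0.
Yarrow's first-order condition: 110 - 5q_Y - (3/2)(q_R) = 0.
So q_R = (95 - (3/2)q_Y)/7 and q_Y = (110 - (3/2)q_R)/5.
Substituting one into the other gives q_R = 1240/131 and q_Y = 19.1603.
Price P = 122 - (3/2)·28.6260 = 79.0611.
Yarrow's profit: 79.0611·19.1603 - 12·19.1603 - 19.1603² = 917.7933.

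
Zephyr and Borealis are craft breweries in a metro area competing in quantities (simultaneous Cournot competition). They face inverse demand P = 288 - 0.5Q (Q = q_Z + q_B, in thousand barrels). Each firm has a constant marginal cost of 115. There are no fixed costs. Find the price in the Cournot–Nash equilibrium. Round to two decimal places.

A representative firm's profit is π_i = q_i(288 - 0.5Q) - 115q_i.
First-order condition (treating rivals' output as given): 173 - q_i - (1/2)q_j = 0.
By symmetry each firm produces the same amount; substituting q_j = q_i yields q_i = 173/(3/2) = 346/3.
Total output Q = 692/3, so price P = 288 - (1/2)·(692/3) = 518/3.

172.67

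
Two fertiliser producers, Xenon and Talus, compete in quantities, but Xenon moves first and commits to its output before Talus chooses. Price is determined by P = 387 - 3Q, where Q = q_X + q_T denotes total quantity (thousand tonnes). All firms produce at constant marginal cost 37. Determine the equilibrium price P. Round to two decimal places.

The follower Talus best-responds to any q_X: π_T = (387 - 3Q)q_T - 37q_T.
Setting the follower's marginal profit to zero, 350 - 3q_X - 6q_T = 0, i.e. q_T = (350 - 3q_X)/6.
Xenon substitutes q_T(q_X) into its own profit: π_X = q_X(387 - 3q_X - (350 - 3q_X)/2) - 37q_X = (212 - (3/2)q_X)q_X - 37q_X.
Leader FOC: 175 - 3q_X = 0, so q_X = 175/3.
Then q_T = (350 - 3·(175/3))/6 = 175/6.
Total output Q = 175/2, so price P = 387 - 3·(175/2) = 249/2.

124.50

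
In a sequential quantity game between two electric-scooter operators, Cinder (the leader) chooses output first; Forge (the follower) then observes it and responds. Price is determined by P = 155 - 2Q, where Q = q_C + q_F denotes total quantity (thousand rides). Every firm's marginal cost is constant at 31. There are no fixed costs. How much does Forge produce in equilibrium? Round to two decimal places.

The follower Forge best-responds to any q_C: π_F = (155 - 2Q)q_F - 31q_F.
Setting the follower's marginal profit to zero, 124 - 2q_C - 4q_F = 0, i.e. q_F = (124 - 2q_C)/4.
Cinder substitutes q_F(q_C) into its own profit: π_C = q_C(155 - 2q_C - (124 - 2q_C)/2) - 31q_C = (93 - q_C)q_C - 31q_C.
The leader's first-order condition 62 - 2q_C = 0 yields q_C = 31.
Then q_F = (124 - 2·31)/4 = 31/2.

15.50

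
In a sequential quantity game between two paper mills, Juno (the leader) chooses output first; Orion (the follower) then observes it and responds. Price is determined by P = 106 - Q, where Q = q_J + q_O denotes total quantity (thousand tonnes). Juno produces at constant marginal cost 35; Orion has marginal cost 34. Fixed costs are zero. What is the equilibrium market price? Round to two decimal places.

52.50

The follower Orion best-responds to any q_J: π_O = (106 - Q)q_O - 34q_O.
Setting the follower's marginal profit to zero, 72 - q_J - 2q_O = 0, i.e. q_O = (72 - q_J)/2.
The leader anticipates this reaction. Substituting into P = 106 - Q gives P = 70 - (1/2)q_J, so π_J = (70 - (1/2)q_J)q_J - 35q_J.
The leader's first-order condition 35 - q_J = 0 yields q_J = 35.
Then q_O = (72 - 35)/2 = 37/2.
Total output Q = 107/2, so price P = 106 - 107/2 = 105/2.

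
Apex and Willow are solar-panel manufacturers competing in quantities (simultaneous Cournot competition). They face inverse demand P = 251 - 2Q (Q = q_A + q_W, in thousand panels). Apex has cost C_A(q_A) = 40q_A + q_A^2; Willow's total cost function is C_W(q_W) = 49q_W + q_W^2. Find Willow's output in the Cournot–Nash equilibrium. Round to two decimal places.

24.69

Apex's profit: π_A = (251 - 2Q)q_A - (40q_A + q_A²). Setting ∂π_A/∂q_A = 0: 211 - 6q_A - 2(q_W) = 0.
Willow's profit: π_W = (251 - 2Q)q_W - (49q_W + q_W²). Setting ∂π_W/∂q_W = 0: 202 - 6q_W - 2(q_A) = 0.
Rearranging gives the reaction functions q_A = (211 - 2q_W)/6 and q_W = (202 - 2q_A)/6.
Solving the pair: q_A = 431/16, q_W = 395/16.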